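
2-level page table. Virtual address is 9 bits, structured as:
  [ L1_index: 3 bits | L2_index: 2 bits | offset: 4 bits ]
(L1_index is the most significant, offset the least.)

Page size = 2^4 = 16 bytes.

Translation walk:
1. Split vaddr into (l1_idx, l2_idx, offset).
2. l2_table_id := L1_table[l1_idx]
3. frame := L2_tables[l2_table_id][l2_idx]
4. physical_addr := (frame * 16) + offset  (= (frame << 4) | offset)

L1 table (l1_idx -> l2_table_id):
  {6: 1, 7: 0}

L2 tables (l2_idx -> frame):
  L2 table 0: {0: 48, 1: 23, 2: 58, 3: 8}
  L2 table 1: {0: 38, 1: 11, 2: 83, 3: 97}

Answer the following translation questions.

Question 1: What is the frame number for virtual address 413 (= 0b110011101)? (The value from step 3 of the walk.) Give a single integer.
vaddr = 413: l1_idx=6, l2_idx=1
L1[6] = 1; L2[1][1] = 11

Answer: 11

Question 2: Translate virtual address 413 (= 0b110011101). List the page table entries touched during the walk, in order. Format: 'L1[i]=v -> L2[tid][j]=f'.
vaddr = 413 = 0b110011101
Split: l1_idx=6, l2_idx=1, offset=13

Answer: L1[6]=1 -> L2[1][1]=11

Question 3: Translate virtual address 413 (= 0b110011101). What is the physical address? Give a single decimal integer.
vaddr = 413 = 0b110011101
Split: l1_idx=6, l2_idx=1, offset=13
L1[6] = 1
L2[1][1] = 11
paddr = 11 * 16 + 13 = 189

Answer: 189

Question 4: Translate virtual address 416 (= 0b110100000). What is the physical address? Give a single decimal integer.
vaddr = 416 = 0b110100000
Split: l1_idx=6, l2_idx=2, offset=0
L1[6] = 1
L2[1][2] = 83
paddr = 83 * 16 + 0 = 1328

Answer: 1328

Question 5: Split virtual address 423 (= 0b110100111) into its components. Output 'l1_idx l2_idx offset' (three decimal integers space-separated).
Answer: 6 2 7

Derivation:
vaddr = 423 = 0b110100111
  top 3 bits -> l1_idx = 6
  next 2 bits -> l2_idx = 2
  bottom 4 bits -> offset = 7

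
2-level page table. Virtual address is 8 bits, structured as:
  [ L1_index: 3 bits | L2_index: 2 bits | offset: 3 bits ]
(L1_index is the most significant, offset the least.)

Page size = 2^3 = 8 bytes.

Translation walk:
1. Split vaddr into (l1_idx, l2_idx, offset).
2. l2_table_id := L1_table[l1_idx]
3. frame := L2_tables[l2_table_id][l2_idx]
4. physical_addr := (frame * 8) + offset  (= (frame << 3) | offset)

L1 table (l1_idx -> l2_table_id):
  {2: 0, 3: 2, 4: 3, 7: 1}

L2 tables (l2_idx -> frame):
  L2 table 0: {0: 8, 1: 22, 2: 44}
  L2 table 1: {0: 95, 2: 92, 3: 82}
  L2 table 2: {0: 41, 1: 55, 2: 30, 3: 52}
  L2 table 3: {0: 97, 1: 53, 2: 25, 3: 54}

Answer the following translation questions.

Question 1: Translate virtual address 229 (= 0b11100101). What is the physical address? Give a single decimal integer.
Answer: 765

Derivation:
vaddr = 229 = 0b11100101
Split: l1_idx=7, l2_idx=0, offset=5
L1[7] = 1
L2[1][0] = 95
paddr = 95 * 8 + 5 = 765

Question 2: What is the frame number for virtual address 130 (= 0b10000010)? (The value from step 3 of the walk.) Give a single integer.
Answer: 97

Derivation:
vaddr = 130: l1_idx=4, l2_idx=0
L1[4] = 3; L2[3][0] = 97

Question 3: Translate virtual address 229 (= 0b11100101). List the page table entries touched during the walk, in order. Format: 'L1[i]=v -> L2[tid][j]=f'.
vaddr = 229 = 0b11100101
Split: l1_idx=7, l2_idx=0, offset=5

Answer: L1[7]=1 -> L2[1][0]=95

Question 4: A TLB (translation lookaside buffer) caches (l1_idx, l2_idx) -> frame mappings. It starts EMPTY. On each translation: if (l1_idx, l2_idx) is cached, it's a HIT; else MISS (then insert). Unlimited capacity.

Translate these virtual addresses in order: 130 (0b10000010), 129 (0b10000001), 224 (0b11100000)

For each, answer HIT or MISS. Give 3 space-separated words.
vaddr=130: (4,0) not in TLB -> MISS, insert
vaddr=129: (4,0) in TLB -> HIT
vaddr=224: (7,0) not in TLB -> MISS, insert

Answer: MISS HIT MISS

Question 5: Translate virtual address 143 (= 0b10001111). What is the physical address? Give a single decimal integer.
Answer: 431

Derivation:
vaddr = 143 = 0b10001111
Split: l1_idx=4, l2_idx=1, offset=7
L1[4] = 3
L2[3][1] = 53
paddr = 53 * 8 + 7 = 431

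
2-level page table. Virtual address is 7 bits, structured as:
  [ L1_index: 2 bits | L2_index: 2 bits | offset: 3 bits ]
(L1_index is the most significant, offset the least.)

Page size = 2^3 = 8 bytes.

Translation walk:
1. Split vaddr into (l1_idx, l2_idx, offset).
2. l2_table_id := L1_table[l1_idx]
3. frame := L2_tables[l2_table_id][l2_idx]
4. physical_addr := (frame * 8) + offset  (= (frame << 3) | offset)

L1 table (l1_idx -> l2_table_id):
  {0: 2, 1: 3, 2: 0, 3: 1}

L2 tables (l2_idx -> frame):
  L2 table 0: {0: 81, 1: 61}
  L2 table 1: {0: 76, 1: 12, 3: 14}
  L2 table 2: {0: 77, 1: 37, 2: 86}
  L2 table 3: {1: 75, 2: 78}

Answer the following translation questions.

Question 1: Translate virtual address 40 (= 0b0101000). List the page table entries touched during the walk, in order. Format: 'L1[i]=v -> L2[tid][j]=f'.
vaddr = 40 = 0b0101000
Split: l1_idx=1, l2_idx=1, offset=0

Answer: L1[1]=3 -> L2[3][1]=75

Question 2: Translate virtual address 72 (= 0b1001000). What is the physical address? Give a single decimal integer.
vaddr = 72 = 0b1001000
Split: l1_idx=2, l2_idx=1, offset=0
L1[2] = 0
L2[0][1] = 61
paddr = 61 * 8 + 0 = 488

Answer: 488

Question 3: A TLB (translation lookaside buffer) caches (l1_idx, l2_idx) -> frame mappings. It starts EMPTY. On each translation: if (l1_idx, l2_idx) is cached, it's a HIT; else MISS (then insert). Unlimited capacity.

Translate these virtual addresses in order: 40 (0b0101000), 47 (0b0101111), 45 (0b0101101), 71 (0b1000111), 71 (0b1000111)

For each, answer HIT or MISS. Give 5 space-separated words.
Answer: MISS HIT HIT MISS HIT

Derivation:
vaddr=40: (1,1) not in TLB -> MISS, insert
vaddr=47: (1,1) in TLB -> HIT
vaddr=45: (1,1) in TLB -> HIT
vaddr=71: (2,0) not in TLB -> MISS, insert
vaddr=71: (2,0) in TLB -> HIT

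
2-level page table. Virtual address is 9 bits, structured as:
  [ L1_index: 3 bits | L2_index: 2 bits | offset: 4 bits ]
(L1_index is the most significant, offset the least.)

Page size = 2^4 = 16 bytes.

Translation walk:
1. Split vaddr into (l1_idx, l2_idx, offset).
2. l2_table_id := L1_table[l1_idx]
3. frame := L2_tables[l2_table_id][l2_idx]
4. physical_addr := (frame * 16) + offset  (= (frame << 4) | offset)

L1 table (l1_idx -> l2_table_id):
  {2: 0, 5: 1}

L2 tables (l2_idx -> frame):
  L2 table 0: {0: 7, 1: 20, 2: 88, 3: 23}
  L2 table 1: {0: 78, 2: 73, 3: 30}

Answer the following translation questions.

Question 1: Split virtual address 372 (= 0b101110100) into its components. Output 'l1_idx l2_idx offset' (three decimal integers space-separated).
vaddr = 372 = 0b101110100
  top 3 bits -> l1_idx = 5
  next 2 bits -> l2_idx = 3
  bottom 4 bits -> offset = 4

Answer: 5 3 4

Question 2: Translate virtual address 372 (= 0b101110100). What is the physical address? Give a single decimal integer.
vaddr = 372 = 0b101110100
Split: l1_idx=5, l2_idx=3, offset=4
L1[5] = 1
L2[1][3] = 30
paddr = 30 * 16 + 4 = 484

Answer: 484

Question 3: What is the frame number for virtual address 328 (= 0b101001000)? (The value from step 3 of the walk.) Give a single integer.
Answer: 78

Derivation:
vaddr = 328: l1_idx=5, l2_idx=0
L1[5] = 1; L2[1][0] = 78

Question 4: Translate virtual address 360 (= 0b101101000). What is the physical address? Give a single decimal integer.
Answer: 1176

Derivation:
vaddr = 360 = 0b101101000
Split: l1_idx=5, l2_idx=2, offset=8
L1[5] = 1
L2[1][2] = 73
paddr = 73 * 16 + 8 = 1176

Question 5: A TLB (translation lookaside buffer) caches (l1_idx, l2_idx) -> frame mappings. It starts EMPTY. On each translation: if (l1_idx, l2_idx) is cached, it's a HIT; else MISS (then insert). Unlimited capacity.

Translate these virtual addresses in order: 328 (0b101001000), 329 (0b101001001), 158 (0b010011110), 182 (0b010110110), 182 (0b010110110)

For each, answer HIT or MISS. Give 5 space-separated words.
Answer: MISS HIT MISS MISS HIT

Derivation:
vaddr=328: (5,0) not in TLB -> MISS, insert
vaddr=329: (5,0) in TLB -> HIT
vaddr=158: (2,1) not in TLB -> MISS, insert
vaddr=182: (2,3) not in TLB -> MISS, insert
vaddr=182: (2,3) in TLB -> HIT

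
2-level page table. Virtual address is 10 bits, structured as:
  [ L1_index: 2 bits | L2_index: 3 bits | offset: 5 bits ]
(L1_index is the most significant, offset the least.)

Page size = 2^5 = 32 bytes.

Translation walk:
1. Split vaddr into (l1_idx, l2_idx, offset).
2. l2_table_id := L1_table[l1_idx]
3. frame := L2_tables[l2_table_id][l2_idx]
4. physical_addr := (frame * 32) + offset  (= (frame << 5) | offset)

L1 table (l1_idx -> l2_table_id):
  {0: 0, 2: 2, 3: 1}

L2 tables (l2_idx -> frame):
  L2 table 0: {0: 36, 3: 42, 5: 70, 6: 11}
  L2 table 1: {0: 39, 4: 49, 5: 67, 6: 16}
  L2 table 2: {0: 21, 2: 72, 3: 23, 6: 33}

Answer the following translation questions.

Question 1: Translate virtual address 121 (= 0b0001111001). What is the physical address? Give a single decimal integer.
Answer: 1369

Derivation:
vaddr = 121 = 0b0001111001
Split: l1_idx=0, l2_idx=3, offset=25
L1[0] = 0
L2[0][3] = 42
paddr = 42 * 32 + 25 = 1369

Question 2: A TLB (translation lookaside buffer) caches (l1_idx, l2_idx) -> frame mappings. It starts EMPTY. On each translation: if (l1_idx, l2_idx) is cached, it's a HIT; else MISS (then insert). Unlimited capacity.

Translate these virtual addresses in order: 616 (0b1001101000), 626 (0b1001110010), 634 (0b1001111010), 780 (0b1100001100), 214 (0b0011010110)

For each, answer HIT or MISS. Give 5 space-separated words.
Answer: MISS HIT HIT MISS MISS

Derivation:
vaddr=616: (2,3) not in TLB -> MISS, insert
vaddr=626: (2,3) in TLB -> HIT
vaddr=634: (2,3) in TLB -> HIT
vaddr=780: (3,0) not in TLB -> MISS, insert
vaddr=214: (0,6) not in TLB -> MISS, insert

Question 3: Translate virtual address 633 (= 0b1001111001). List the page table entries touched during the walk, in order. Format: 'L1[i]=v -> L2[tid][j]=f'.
Answer: L1[2]=2 -> L2[2][3]=23

Derivation:
vaddr = 633 = 0b1001111001
Split: l1_idx=2, l2_idx=3, offset=25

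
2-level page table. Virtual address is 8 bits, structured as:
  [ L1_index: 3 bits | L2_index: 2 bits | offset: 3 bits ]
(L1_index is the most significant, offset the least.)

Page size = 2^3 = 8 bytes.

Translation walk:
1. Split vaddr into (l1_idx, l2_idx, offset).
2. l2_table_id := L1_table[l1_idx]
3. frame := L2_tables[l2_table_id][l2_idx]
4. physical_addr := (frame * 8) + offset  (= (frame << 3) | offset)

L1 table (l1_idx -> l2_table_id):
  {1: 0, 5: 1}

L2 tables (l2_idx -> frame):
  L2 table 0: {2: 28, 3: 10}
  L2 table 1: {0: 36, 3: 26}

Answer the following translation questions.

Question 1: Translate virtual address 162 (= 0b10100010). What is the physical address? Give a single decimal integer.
vaddr = 162 = 0b10100010
Split: l1_idx=5, l2_idx=0, offset=2
L1[5] = 1
L2[1][0] = 36
paddr = 36 * 8 + 2 = 290

Answer: 290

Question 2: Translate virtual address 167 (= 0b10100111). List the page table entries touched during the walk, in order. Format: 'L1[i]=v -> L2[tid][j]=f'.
vaddr = 167 = 0b10100111
Split: l1_idx=5, l2_idx=0, offset=7

Answer: L1[5]=1 -> L2[1][0]=36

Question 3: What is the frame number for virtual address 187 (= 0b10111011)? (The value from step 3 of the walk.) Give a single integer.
Answer: 26

Derivation:
vaddr = 187: l1_idx=5, l2_idx=3
L1[5] = 1; L2[1][3] = 26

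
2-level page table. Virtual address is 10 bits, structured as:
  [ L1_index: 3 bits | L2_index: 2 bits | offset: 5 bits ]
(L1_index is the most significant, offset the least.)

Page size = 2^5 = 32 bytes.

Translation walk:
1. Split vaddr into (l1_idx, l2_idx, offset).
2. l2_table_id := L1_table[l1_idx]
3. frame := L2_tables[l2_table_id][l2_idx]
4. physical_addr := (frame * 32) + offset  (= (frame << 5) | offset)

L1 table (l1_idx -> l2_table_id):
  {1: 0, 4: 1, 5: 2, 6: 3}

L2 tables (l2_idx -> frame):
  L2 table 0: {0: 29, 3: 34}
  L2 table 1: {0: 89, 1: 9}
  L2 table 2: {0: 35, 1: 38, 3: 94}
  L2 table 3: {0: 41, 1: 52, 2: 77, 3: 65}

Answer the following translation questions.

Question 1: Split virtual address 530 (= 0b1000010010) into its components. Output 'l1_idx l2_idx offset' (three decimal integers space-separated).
vaddr = 530 = 0b1000010010
  top 3 bits -> l1_idx = 4
  next 2 bits -> l2_idx = 0
  bottom 5 bits -> offset = 18

Answer: 4 0 18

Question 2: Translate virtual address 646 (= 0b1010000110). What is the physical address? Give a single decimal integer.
Answer: 1126

Derivation:
vaddr = 646 = 0b1010000110
Split: l1_idx=5, l2_idx=0, offset=6
L1[5] = 2
L2[2][0] = 35
paddr = 35 * 32 + 6 = 1126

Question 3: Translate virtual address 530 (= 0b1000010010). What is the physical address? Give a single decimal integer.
vaddr = 530 = 0b1000010010
Split: l1_idx=4, l2_idx=0, offset=18
L1[4] = 1
L2[1][0] = 89
paddr = 89 * 32 + 18 = 2866

Answer: 2866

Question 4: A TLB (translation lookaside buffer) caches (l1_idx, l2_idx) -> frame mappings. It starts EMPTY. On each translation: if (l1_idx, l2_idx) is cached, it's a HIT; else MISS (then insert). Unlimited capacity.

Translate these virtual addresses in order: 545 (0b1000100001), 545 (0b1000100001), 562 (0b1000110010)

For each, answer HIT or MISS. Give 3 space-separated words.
Answer: MISS HIT HIT

Derivation:
vaddr=545: (4,1) not in TLB -> MISS, insert
vaddr=545: (4,1) in TLB -> HIT
vaddr=562: (4,1) in TLB -> HIT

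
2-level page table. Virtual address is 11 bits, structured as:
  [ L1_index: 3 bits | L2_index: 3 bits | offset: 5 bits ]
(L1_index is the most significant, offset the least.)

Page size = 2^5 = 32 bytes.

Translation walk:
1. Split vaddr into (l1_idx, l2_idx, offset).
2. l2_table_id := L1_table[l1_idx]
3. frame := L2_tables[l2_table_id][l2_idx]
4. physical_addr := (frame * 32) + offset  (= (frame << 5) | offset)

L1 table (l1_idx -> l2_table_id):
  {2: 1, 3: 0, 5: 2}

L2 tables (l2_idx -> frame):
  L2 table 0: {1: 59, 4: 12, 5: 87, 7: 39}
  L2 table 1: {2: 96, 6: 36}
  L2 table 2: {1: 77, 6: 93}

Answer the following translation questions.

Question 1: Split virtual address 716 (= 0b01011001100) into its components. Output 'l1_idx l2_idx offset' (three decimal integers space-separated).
vaddr = 716 = 0b01011001100
  top 3 bits -> l1_idx = 2
  next 3 bits -> l2_idx = 6
  bottom 5 bits -> offset = 12

Answer: 2 6 12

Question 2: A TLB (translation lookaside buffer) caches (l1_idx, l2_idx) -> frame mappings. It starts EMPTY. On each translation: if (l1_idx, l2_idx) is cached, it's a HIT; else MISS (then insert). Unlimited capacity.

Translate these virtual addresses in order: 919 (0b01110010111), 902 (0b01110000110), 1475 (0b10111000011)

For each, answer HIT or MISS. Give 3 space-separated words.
Answer: MISS HIT MISS

Derivation:
vaddr=919: (3,4) not in TLB -> MISS, insert
vaddr=902: (3,4) in TLB -> HIT
vaddr=1475: (5,6) not in TLB -> MISS, insert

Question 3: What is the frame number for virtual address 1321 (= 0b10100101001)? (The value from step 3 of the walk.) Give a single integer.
Answer: 77

Derivation:
vaddr = 1321: l1_idx=5, l2_idx=1
L1[5] = 2; L2[2][1] = 77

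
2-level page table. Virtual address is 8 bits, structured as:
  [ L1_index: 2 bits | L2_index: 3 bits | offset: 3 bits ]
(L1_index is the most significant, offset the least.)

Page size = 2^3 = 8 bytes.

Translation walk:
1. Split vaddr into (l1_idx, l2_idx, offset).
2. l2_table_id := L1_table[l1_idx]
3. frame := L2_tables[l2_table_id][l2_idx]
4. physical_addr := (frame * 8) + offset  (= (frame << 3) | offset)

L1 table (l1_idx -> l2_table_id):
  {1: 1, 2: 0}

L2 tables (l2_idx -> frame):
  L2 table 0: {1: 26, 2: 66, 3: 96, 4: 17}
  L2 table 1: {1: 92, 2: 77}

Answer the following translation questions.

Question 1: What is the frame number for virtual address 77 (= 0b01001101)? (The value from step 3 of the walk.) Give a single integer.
Answer: 92

Derivation:
vaddr = 77: l1_idx=1, l2_idx=1
L1[1] = 1; L2[1][1] = 92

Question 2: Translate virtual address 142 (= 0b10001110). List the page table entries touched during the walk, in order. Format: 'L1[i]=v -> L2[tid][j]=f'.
Answer: L1[2]=0 -> L2[0][1]=26

Derivation:
vaddr = 142 = 0b10001110
Split: l1_idx=2, l2_idx=1, offset=6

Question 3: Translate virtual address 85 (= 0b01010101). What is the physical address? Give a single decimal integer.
Answer: 621

Derivation:
vaddr = 85 = 0b01010101
Split: l1_idx=1, l2_idx=2, offset=5
L1[1] = 1
L2[1][2] = 77
paddr = 77 * 8 + 5 = 621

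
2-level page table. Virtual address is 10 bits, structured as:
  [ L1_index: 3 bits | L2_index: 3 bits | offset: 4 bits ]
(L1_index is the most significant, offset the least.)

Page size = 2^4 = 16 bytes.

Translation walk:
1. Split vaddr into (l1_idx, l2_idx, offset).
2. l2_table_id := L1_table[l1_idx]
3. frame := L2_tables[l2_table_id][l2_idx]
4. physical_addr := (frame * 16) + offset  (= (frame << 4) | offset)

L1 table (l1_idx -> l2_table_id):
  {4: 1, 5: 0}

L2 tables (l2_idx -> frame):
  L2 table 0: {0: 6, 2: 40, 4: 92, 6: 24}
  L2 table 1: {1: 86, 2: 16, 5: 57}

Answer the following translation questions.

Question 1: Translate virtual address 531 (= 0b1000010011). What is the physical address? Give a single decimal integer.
vaddr = 531 = 0b1000010011
Split: l1_idx=4, l2_idx=1, offset=3
L1[4] = 1
L2[1][1] = 86
paddr = 86 * 16 + 3 = 1379

Answer: 1379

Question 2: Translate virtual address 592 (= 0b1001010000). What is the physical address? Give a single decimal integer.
vaddr = 592 = 0b1001010000
Split: l1_idx=4, l2_idx=5, offset=0
L1[4] = 1
L2[1][5] = 57
paddr = 57 * 16 + 0 = 912

Answer: 912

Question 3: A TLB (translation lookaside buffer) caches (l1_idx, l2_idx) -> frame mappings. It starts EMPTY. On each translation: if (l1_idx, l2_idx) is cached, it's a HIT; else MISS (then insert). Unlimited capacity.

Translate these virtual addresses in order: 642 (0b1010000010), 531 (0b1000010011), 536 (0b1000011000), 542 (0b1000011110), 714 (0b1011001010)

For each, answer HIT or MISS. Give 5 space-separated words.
Answer: MISS MISS HIT HIT MISS

Derivation:
vaddr=642: (5,0) not in TLB -> MISS, insert
vaddr=531: (4,1) not in TLB -> MISS, insert
vaddr=536: (4,1) in TLB -> HIT
vaddr=542: (4,1) in TLB -> HIT
vaddr=714: (5,4) not in TLB -> MISS, insert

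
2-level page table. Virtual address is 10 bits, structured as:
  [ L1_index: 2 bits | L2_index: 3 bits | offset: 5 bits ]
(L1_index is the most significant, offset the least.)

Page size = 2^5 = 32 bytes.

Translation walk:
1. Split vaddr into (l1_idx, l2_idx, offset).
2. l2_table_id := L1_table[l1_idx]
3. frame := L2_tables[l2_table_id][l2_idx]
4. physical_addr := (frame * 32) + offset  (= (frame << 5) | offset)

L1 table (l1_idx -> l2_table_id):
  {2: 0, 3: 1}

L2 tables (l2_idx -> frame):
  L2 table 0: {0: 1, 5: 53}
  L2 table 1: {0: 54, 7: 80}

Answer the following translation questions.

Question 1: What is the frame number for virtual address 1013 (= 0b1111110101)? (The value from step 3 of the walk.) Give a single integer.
Answer: 80

Derivation:
vaddr = 1013: l1_idx=3, l2_idx=7
L1[3] = 1; L2[1][7] = 80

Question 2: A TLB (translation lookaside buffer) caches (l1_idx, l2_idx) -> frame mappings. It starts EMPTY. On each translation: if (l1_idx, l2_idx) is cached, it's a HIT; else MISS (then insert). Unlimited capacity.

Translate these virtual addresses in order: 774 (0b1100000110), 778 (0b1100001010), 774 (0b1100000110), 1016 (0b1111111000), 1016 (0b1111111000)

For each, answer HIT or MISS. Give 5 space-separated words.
Answer: MISS HIT HIT MISS HIT

Derivation:
vaddr=774: (3,0) not in TLB -> MISS, insert
vaddr=778: (3,0) in TLB -> HIT
vaddr=774: (3,0) in TLB -> HIT
vaddr=1016: (3,7) not in TLB -> MISS, insert
vaddr=1016: (3,7) in TLB -> HIT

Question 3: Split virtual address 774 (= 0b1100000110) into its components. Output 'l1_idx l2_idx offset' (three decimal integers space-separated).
Answer: 3 0 6

Derivation:
vaddr = 774 = 0b1100000110
  top 2 bits -> l1_idx = 3
  next 3 bits -> l2_idx = 0
  bottom 5 bits -> offset = 6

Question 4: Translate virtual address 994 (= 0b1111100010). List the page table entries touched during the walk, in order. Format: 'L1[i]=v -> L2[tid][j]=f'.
vaddr = 994 = 0b1111100010
Split: l1_idx=3, l2_idx=7, offset=2

Answer: L1[3]=1 -> L2[1][7]=80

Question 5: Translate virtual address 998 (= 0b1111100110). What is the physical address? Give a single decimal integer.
Answer: 2566

Derivation:
vaddr = 998 = 0b1111100110
Split: l1_idx=3, l2_idx=7, offset=6
L1[3] = 1
L2[1][7] = 80
paddr = 80 * 32 + 6 = 2566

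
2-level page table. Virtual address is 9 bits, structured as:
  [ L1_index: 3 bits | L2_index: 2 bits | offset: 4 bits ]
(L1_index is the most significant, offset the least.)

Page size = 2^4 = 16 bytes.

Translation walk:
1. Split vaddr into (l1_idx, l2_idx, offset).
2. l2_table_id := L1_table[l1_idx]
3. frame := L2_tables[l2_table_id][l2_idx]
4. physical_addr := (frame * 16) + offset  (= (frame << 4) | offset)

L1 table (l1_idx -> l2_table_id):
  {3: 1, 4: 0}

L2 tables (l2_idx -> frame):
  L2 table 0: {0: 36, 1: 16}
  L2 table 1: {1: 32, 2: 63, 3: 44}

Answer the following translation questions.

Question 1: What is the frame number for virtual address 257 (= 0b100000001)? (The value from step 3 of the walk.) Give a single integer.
Answer: 36

Derivation:
vaddr = 257: l1_idx=4, l2_idx=0
L1[4] = 0; L2[0][0] = 36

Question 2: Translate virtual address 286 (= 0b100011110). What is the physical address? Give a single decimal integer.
vaddr = 286 = 0b100011110
Split: l1_idx=4, l2_idx=1, offset=14
L1[4] = 0
L2[0][1] = 16
paddr = 16 * 16 + 14 = 270

Answer: 270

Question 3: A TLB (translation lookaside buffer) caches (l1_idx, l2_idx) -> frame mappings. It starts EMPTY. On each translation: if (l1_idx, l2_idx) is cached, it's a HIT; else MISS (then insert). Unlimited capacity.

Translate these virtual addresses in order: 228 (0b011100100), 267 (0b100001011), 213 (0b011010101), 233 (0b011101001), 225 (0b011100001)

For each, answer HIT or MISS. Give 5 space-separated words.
vaddr=228: (3,2) not in TLB -> MISS, insert
vaddr=267: (4,0) not in TLB -> MISS, insert
vaddr=213: (3,1) not in TLB -> MISS, insert
vaddr=233: (3,2) in TLB -> HIT
vaddr=225: (3,2) in TLB -> HIT

Answer: MISS MISS MISS HIT HIT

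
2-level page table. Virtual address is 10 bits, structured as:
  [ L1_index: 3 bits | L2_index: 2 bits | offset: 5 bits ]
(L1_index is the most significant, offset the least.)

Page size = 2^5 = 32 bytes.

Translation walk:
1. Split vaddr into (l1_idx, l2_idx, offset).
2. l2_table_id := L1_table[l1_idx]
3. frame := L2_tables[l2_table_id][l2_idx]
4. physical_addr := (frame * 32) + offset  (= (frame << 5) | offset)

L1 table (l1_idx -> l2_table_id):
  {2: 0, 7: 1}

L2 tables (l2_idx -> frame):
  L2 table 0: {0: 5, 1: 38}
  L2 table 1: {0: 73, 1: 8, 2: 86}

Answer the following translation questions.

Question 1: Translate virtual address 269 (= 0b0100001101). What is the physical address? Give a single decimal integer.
Answer: 173

Derivation:
vaddr = 269 = 0b0100001101
Split: l1_idx=2, l2_idx=0, offset=13
L1[2] = 0
L2[0][0] = 5
paddr = 5 * 32 + 13 = 173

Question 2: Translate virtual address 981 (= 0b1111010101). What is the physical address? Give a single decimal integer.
vaddr = 981 = 0b1111010101
Split: l1_idx=7, l2_idx=2, offset=21
L1[7] = 1
L2[1][2] = 86
paddr = 86 * 32 + 21 = 2773

Answer: 2773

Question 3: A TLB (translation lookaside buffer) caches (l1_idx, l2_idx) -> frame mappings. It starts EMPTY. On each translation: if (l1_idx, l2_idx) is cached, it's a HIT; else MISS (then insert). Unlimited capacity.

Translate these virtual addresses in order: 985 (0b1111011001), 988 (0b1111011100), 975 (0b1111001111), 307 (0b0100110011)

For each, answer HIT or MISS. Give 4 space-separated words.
Answer: MISS HIT HIT MISS

Derivation:
vaddr=985: (7,2) not in TLB -> MISS, insert
vaddr=988: (7,2) in TLB -> HIT
vaddr=975: (7,2) in TLB -> HIT
vaddr=307: (2,1) not in TLB -> MISS, insert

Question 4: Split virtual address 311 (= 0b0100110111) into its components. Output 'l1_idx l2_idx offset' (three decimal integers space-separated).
Answer: 2 1 23

Derivation:
vaddr = 311 = 0b0100110111
  top 3 bits -> l1_idx = 2
  next 2 bits -> l2_idx = 1
  bottom 5 bits -> offset = 23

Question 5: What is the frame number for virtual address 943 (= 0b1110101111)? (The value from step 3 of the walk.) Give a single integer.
vaddr = 943: l1_idx=7, l2_idx=1
L1[7] = 1; L2[1][1] = 8

Answer: 8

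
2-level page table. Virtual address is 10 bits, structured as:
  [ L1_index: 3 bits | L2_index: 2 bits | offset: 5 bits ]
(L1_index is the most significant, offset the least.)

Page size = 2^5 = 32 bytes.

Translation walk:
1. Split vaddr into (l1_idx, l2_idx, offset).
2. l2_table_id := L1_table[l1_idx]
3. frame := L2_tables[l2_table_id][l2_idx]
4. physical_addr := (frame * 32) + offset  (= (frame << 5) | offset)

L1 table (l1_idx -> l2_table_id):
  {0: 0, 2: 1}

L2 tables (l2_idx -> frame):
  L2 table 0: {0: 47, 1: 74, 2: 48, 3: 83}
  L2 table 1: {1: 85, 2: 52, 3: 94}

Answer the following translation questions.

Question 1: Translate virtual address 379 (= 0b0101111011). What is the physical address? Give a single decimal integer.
Answer: 3035

Derivation:
vaddr = 379 = 0b0101111011
Split: l1_idx=2, l2_idx=3, offset=27
L1[2] = 1
L2[1][3] = 94
paddr = 94 * 32 + 27 = 3035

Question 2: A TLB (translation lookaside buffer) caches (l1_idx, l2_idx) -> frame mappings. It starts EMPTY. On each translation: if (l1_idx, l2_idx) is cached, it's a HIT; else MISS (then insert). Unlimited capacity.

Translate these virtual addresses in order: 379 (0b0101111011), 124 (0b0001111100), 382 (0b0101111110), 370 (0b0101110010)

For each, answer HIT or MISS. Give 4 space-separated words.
Answer: MISS MISS HIT HIT

Derivation:
vaddr=379: (2,3) not in TLB -> MISS, insert
vaddr=124: (0,3) not in TLB -> MISS, insert
vaddr=382: (2,3) in TLB -> HIT
vaddr=370: (2,3) in TLB -> HIT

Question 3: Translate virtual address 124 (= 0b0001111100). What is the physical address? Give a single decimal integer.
vaddr = 124 = 0b0001111100
Split: l1_idx=0, l2_idx=3, offset=28
L1[0] = 0
L2[0][3] = 83
paddr = 83 * 32 + 28 = 2684

Answer: 2684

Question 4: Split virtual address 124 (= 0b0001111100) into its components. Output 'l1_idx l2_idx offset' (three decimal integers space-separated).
vaddr = 124 = 0b0001111100
  top 3 bits -> l1_idx = 0
  next 2 bits -> l2_idx = 3
  bottom 5 bits -> offset = 28

Answer: 0 3 28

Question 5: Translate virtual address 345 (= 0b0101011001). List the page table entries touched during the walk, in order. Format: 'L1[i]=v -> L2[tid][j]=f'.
vaddr = 345 = 0b0101011001
Split: l1_idx=2, l2_idx=2, offset=25

Answer: L1[2]=1 -> L2[1][2]=52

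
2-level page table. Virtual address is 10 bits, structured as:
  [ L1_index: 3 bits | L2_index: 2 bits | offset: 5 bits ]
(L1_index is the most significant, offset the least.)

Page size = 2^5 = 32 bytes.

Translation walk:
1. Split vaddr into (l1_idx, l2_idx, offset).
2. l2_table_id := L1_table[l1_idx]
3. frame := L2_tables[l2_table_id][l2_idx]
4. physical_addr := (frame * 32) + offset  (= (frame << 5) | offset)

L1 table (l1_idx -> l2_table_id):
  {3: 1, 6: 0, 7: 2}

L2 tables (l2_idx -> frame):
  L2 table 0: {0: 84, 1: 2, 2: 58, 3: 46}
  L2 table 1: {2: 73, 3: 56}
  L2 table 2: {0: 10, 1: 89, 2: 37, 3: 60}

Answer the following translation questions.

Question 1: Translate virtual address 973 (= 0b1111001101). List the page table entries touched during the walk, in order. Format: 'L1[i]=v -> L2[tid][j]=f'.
vaddr = 973 = 0b1111001101
Split: l1_idx=7, l2_idx=2, offset=13

Answer: L1[7]=2 -> L2[2][2]=37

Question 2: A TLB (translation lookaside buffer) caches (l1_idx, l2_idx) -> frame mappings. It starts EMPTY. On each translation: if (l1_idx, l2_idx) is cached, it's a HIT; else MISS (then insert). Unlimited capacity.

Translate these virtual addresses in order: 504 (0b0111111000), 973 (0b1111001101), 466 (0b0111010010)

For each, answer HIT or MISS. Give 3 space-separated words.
vaddr=504: (3,3) not in TLB -> MISS, insert
vaddr=973: (7,2) not in TLB -> MISS, insert
vaddr=466: (3,2) not in TLB -> MISS, insert

Answer: MISS MISS MISS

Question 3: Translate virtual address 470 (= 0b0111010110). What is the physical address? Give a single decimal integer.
vaddr = 470 = 0b0111010110
Split: l1_idx=3, l2_idx=2, offset=22
L1[3] = 1
L2[1][2] = 73
paddr = 73 * 32 + 22 = 2358

Answer: 2358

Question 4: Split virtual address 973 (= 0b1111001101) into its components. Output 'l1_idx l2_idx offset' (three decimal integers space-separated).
Answer: 7 2 13

Derivation:
vaddr = 973 = 0b1111001101
  top 3 bits -> l1_idx = 7
  next 2 bits -> l2_idx = 2
  bottom 5 bits -> offset = 13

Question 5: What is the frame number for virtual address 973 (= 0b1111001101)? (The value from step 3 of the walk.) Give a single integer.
vaddr = 973: l1_idx=7, l2_idx=2
L1[7] = 2; L2[2][2] = 37

Answer: 37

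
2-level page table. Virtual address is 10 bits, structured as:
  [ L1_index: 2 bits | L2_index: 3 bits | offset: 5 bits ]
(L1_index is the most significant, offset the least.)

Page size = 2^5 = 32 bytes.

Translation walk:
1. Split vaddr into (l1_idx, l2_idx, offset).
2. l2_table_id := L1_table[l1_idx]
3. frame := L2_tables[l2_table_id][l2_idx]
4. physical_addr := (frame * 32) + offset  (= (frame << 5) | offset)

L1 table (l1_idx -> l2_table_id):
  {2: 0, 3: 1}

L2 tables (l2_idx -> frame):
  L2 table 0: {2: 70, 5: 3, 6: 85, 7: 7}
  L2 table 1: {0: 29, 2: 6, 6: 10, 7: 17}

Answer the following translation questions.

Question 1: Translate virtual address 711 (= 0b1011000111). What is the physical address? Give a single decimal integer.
vaddr = 711 = 0b1011000111
Split: l1_idx=2, l2_idx=6, offset=7
L1[2] = 0
L2[0][6] = 85
paddr = 85 * 32 + 7 = 2727

Answer: 2727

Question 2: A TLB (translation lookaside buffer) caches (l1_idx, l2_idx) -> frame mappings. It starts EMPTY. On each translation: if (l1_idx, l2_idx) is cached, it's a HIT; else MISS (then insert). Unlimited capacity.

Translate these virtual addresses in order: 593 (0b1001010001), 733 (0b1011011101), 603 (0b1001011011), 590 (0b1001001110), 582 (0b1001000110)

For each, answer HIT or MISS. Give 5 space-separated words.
Answer: MISS MISS HIT HIT HIT

Derivation:
vaddr=593: (2,2) not in TLB -> MISS, insert
vaddr=733: (2,6) not in TLB -> MISS, insert
vaddr=603: (2,2) in TLB -> HIT
vaddr=590: (2,2) in TLB -> HIT
vaddr=582: (2,2) in TLB -> HIT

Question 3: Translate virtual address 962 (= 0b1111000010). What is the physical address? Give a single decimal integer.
Answer: 322

Derivation:
vaddr = 962 = 0b1111000010
Split: l1_idx=3, l2_idx=6, offset=2
L1[3] = 1
L2[1][6] = 10
paddr = 10 * 32 + 2 = 322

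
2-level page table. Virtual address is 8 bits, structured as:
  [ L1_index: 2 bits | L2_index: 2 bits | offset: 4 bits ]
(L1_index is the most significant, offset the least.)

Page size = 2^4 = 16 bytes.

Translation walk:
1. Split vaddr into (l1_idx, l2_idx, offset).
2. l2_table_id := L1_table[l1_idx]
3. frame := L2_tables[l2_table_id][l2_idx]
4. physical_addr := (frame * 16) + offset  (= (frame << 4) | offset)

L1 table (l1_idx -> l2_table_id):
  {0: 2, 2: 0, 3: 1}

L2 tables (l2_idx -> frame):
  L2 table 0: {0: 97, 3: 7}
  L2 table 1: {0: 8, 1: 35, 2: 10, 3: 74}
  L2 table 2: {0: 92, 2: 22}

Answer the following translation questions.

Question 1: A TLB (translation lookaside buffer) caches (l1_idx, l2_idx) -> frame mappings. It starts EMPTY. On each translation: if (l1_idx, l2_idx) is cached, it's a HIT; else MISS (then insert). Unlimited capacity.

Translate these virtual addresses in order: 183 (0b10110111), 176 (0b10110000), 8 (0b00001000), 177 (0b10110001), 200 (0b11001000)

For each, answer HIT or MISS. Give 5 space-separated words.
vaddr=183: (2,3) not in TLB -> MISS, insert
vaddr=176: (2,3) in TLB -> HIT
vaddr=8: (0,0) not in TLB -> MISS, insert
vaddr=177: (2,3) in TLB -> HIT
vaddr=200: (3,0) not in TLB -> MISS, insert

Answer: MISS HIT MISS HIT MISS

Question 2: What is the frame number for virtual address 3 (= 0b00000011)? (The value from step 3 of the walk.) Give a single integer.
Answer: 92

Derivation:
vaddr = 3: l1_idx=0, l2_idx=0
L1[0] = 2; L2[2][0] = 92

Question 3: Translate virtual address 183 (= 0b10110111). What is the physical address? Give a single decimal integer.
Answer: 119

Derivation:
vaddr = 183 = 0b10110111
Split: l1_idx=2, l2_idx=3, offset=7
L1[2] = 0
L2[0][3] = 7
paddr = 7 * 16 + 7 = 119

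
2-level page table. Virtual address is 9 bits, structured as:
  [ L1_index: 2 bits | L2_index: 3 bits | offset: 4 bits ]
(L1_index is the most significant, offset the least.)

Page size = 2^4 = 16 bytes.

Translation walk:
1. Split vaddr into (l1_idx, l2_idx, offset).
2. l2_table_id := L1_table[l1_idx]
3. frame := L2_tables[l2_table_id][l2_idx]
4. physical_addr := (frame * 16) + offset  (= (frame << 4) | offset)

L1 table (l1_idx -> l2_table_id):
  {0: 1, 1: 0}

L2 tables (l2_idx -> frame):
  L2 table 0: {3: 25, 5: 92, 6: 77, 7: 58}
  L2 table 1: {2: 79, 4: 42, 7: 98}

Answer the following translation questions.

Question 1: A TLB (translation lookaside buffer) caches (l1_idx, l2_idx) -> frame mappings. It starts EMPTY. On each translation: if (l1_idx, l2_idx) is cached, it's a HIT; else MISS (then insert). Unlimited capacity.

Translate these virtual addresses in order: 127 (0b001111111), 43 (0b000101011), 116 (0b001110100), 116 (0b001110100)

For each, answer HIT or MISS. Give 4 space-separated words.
Answer: MISS MISS HIT HIT

Derivation:
vaddr=127: (0,7) not in TLB -> MISS, insert
vaddr=43: (0,2) not in TLB -> MISS, insert
vaddr=116: (0,7) in TLB -> HIT
vaddr=116: (0,7) in TLB -> HIT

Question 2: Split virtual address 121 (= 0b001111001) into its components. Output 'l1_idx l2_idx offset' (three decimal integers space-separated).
Answer: 0 7 9

Derivation:
vaddr = 121 = 0b001111001
  top 2 bits -> l1_idx = 0
  next 3 bits -> l2_idx = 7
  bottom 4 bits -> offset = 9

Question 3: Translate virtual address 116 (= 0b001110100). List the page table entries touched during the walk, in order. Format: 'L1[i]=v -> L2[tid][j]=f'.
Answer: L1[0]=1 -> L2[1][7]=98

Derivation:
vaddr = 116 = 0b001110100
Split: l1_idx=0, l2_idx=7, offset=4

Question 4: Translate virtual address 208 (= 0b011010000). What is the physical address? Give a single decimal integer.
vaddr = 208 = 0b011010000
Split: l1_idx=1, l2_idx=5, offset=0
L1[1] = 0
L2[0][5] = 92
paddr = 92 * 16 + 0 = 1472

Answer: 1472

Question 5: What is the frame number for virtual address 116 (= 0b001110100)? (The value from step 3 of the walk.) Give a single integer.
vaddr = 116: l1_idx=0, l2_idx=7
L1[0] = 1; L2[1][7] = 98

Answer: 98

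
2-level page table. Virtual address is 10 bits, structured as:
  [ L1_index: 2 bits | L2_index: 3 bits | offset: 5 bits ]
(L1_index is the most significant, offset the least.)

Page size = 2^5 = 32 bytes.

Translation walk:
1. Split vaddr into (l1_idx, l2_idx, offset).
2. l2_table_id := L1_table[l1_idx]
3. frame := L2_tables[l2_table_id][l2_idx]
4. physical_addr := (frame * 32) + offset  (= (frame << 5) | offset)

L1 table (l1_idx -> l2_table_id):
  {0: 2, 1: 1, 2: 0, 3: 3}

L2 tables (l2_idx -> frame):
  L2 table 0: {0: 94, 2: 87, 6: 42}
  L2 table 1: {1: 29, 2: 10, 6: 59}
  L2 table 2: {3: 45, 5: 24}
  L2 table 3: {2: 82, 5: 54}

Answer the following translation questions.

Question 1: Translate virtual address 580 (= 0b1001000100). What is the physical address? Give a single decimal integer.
vaddr = 580 = 0b1001000100
Split: l1_idx=2, l2_idx=2, offset=4
L1[2] = 0
L2[0][2] = 87
paddr = 87 * 32 + 4 = 2788

Answer: 2788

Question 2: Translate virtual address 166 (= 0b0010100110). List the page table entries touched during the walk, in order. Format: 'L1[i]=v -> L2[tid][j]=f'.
vaddr = 166 = 0b0010100110
Split: l1_idx=0, l2_idx=5, offset=6

Answer: L1[0]=2 -> L2[2][5]=24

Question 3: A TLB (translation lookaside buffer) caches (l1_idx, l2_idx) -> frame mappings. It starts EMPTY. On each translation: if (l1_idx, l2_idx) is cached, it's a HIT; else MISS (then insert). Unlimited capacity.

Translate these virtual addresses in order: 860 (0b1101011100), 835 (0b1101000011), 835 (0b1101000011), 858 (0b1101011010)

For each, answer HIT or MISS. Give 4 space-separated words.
Answer: MISS HIT HIT HIT

Derivation:
vaddr=860: (3,2) not in TLB -> MISS, insert
vaddr=835: (3,2) in TLB -> HIT
vaddr=835: (3,2) in TLB -> HIT
vaddr=858: (3,2) in TLB -> HIT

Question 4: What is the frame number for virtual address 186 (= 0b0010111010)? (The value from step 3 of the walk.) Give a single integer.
vaddr = 186: l1_idx=0, l2_idx=5
L1[0] = 2; L2[2][5] = 24

Answer: 24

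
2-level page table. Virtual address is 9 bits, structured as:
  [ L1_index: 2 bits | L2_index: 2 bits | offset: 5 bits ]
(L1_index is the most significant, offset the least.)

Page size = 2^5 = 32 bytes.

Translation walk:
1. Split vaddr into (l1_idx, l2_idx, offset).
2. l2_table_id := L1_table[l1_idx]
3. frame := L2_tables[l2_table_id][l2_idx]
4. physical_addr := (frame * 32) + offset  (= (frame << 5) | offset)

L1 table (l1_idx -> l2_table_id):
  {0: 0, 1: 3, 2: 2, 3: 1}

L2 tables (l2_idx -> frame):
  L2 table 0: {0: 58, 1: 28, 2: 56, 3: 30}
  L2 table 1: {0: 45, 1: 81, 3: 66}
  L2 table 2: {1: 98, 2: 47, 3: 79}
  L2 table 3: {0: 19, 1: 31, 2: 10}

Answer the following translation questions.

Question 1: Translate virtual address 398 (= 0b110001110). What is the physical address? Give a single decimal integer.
Answer: 1454

Derivation:
vaddr = 398 = 0b110001110
Split: l1_idx=3, l2_idx=0, offset=14
L1[3] = 1
L2[1][0] = 45
paddr = 45 * 32 + 14 = 1454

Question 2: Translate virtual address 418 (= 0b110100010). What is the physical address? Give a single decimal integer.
vaddr = 418 = 0b110100010
Split: l1_idx=3, l2_idx=1, offset=2
L1[3] = 1
L2[1][1] = 81
paddr = 81 * 32 + 2 = 2594

Answer: 2594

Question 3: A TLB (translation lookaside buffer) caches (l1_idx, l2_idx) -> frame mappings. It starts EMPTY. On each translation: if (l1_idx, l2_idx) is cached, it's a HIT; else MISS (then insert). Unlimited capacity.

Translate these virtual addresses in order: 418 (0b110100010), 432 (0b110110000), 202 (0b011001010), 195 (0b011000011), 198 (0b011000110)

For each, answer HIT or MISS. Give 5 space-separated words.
vaddr=418: (3,1) not in TLB -> MISS, insert
vaddr=432: (3,1) in TLB -> HIT
vaddr=202: (1,2) not in TLB -> MISS, insert
vaddr=195: (1,2) in TLB -> HIT
vaddr=198: (1,2) in TLB -> HIT

Answer: MISS HIT MISS HIT HIT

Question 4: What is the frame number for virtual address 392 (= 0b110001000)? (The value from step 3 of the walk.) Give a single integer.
vaddr = 392: l1_idx=3, l2_idx=0
L1[3] = 1; L2[1][0] = 45

Answer: 45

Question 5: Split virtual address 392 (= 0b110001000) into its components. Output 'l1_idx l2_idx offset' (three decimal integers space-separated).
vaddr = 392 = 0b110001000
  top 2 bits -> l1_idx = 3
  next 2 bits -> l2_idx = 0
  bottom 5 bits -> offset = 8

Answer: 3 0 8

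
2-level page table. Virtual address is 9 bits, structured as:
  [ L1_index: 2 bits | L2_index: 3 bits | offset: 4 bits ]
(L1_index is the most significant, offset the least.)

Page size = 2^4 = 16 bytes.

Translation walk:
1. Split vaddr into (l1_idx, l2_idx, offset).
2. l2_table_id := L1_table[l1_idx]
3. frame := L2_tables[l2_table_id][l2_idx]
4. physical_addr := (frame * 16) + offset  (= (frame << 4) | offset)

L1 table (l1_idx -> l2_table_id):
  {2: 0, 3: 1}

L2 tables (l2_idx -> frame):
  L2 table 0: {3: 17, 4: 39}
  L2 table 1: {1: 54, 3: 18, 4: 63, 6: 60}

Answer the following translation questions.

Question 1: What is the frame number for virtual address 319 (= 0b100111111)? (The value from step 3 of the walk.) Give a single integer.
vaddr = 319: l1_idx=2, l2_idx=3
L1[2] = 0; L2[0][3] = 17

Answer: 17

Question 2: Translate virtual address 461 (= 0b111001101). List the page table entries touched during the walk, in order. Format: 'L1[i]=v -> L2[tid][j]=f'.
Answer: L1[3]=1 -> L2[1][4]=63

Derivation:
vaddr = 461 = 0b111001101
Split: l1_idx=3, l2_idx=4, offset=13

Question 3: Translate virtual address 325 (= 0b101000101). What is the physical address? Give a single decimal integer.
vaddr = 325 = 0b101000101
Split: l1_idx=2, l2_idx=4, offset=5
L1[2] = 0
L2[0][4] = 39
paddr = 39 * 16 + 5 = 629

Answer: 629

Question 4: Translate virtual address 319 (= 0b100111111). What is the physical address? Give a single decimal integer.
vaddr = 319 = 0b100111111
Split: l1_idx=2, l2_idx=3, offset=15
L1[2] = 0
L2[0][3] = 17
paddr = 17 * 16 + 15 = 287

Answer: 287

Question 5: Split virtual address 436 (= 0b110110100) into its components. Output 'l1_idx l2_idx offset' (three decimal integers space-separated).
vaddr = 436 = 0b110110100
  top 2 bits -> l1_idx = 3
  next 3 bits -> l2_idx = 3
  bottom 4 bits -> offset = 4

Answer: 3 3 4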